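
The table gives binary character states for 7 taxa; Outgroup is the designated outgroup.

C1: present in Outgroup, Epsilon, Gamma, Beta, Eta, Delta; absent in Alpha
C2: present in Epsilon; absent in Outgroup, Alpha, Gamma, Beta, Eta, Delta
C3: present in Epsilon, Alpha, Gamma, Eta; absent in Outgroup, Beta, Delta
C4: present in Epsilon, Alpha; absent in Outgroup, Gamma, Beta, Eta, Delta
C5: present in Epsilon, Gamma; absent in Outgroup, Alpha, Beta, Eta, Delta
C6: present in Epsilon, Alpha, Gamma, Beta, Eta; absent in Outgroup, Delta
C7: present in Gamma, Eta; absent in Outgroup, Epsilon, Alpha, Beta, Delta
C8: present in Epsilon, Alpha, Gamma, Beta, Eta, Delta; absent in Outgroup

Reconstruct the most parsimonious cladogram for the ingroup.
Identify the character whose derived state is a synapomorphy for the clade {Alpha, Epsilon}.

C4

Character polarity is set by the outgroup: the derived state is whichever differs from the outgroup's state, so for C1 the derived state is 'absent', and for the remaining characters it is 'present'.
C1: derived state 'absent' in Alpha only — an autapomorphy, so it tells us nothing about relationships among taxa.
C2 (derived state 'present') is unique to Epsilon (autapomorphy; uninformative for grouping).
C3 (derived state 'present') is shared by Alpha, Epsilon, Eta, and Gamma — a synapomorphy uniting that clade.
Only Alpha and Epsilon show the derived state 'present' for C4, supporting them as a clade.
C5 groups Epsilon and Gamma, which is incompatible with the clades supported by the remaining characters; treating it as convergent (homoplasy) costs fewer steps than any alternative tree.
Only Alpha, Beta, Epsilon, Eta, and Gamma show the derived state 'present' for C6, supporting them as a clade.
Only Eta and Gamma show the derived state 'present' for C7, supporting them as a clade.
All ingroup taxa share the derived state 'present' for C8; it defines the ingroup but does not resolve relationships within it.
Most parsimonious ingroup topology: ((((Epsilon,Alpha),(Gamma,Eta)),Beta),Delta).
The clade {Alpha, Epsilon} is supported by C4: its derived state 'present' occurs in exactly those taxa and in no other taxon (including the outgroup).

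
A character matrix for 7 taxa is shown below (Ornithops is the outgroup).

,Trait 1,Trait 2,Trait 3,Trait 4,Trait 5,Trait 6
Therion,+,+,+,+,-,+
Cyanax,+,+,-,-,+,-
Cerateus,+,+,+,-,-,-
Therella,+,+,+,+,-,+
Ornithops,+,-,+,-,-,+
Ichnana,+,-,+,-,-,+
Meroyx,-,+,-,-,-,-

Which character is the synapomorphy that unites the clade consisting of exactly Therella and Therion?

Trait 4

Character polarity is set by the outgroup: the derived state is whichever differs from the outgroup's state, so for Trait 1, Trait 3, Trait 6 the derived state is '-', and for the remaining characters it is '+'.
Trait 1 (derived state '-') is unique to Meroyx (autapomorphy; uninformative for grouping).
Trait 2 (derived state '+') is shared by Cerateus, Cyanax, Meroyx, Therella, and Therion — a synapomorphy uniting that clade.
Only Cyanax and Meroyx show the derived state '-' for Trait 3, supporting them as a clade.
Only Therella and Therion show the derived state '+' for Trait 4, supporting them as a clade.
Trait 5 (derived state '+') is unique to Cyanax (autapomorphy; uninformative for grouping).
Trait 6 (derived state '-') is shared by Cerateus, Cyanax, and Meroyx — a synapomorphy uniting that clade.
Most parsimonious ingroup topology: (((Therion,Therella),((Meroyx,Cyanax),Cerateus)),Ichnana).
The clade {Therella, Therion} is supported by Trait 4: its derived state '+' occurs in exactly those taxa and in no other taxon (including the outgroup).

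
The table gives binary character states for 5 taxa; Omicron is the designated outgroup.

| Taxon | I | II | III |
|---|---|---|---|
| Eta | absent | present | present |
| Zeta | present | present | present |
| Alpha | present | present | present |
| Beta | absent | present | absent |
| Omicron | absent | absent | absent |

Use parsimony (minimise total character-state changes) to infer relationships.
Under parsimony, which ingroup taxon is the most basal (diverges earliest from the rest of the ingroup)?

Beta

The outgroup has state 'absent' for every character, so 'present' is the derived state throughout.
I (derived state 'present') is shared by Alpha and Zeta — a synapomorphy uniting that clade.
II (derived state 'present') is shared by all ingroup taxa — unites the whole ingroup.
Only Alpha, Eta, and Zeta show the derived state 'present' for III, supporting them as a clade.
Most parsimonious ingroup topology: (Beta,((Alpha,Zeta),Eta)).
Beta is sister to the clade containing all other ingroup taxa, so it is the earliest-diverging (most basal) ingroup lineage.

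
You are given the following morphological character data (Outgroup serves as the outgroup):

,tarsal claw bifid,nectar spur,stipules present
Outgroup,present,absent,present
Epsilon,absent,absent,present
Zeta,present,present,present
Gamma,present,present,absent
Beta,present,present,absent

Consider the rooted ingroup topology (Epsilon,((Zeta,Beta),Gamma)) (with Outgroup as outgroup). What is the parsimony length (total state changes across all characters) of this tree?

Map each character onto (Epsilon,((Zeta,Beta),Gamma)) (rooted by Outgroup) and count the minimum state changes it requires (Fitch parsimony):
tarsal claw bifid: 1; nectar spur: 1; stipules present: 2.
Total tree length = 4.

4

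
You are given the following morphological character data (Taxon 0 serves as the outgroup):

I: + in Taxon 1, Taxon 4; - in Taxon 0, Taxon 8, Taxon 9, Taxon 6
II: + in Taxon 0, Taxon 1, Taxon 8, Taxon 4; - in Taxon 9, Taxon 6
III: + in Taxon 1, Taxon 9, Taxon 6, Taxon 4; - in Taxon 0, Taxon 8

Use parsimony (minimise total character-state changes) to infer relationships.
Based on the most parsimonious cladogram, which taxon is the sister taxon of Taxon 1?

Taxon 4

Character polarity is set by the outgroup: the derived state is whichever differs from the outgroup's state, so for II the derived state is '-', and for the remaining characters it is '+'.
I (derived state '+') is shared by Taxon 1 and Taxon 4 — a synapomorphy uniting that clade.
Only Taxon 6 and Taxon 9 show the derived state '-' for II, supporting them as a clade.
Only Taxon 1, Taxon 4, Taxon 6, and Taxon 9 show the derived state '+' for III, supporting them as a clade.
Most parsimonious ingroup topology: (((Taxon 1,Taxon 4),(Taxon 9,Taxon 6)),Taxon 8).
Taxon 1 and Taxon 4 form a cherry on this tree, so they are sister taxa.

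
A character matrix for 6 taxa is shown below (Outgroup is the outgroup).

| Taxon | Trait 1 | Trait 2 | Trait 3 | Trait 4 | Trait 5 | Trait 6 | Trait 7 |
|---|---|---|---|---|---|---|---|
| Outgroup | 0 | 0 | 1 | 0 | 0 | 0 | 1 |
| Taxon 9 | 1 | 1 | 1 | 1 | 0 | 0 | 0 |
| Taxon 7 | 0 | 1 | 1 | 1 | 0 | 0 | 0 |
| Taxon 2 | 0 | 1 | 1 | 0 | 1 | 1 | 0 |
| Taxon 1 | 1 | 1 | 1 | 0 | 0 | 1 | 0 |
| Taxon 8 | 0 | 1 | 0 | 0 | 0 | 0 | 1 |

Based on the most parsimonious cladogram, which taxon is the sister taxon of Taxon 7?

Character polarity is set by the outgroup: the derived state is whichever differs from the outgroup's state, so for Trait 3, Trait 7 the derived state is '0', and for the remaining characters it is '1'.
Trait 1 (state '1') occurs in Taxon 1 and Taxon 9 but conflicts with the nesting implied by the other characters — most parsimoniously interpreted as homoplasy.
Trait 2 (derived state '1') is shared by all ingroup taxa — unites the whole ingroup.
Trait 3 (derived state '0') is unique to Taxon 8 (autapomorphy; uninformative for grouping).
Trait 4: derived state '1' in Taxon 7 and Taxon 9 only — synapomorphy for {Taxon 7, Taxon 9}.
Trait 5: derived state '1' in Taxon 2 only — an autapomorphy, so it tells us nothing about relationships among taxa.
Trait 6: derived state '1' in Taxon 1 and Taxon 2 only — synapomorphy for {Taxon 1, Taxon 2}.
Trait 7: derived state '0' in Taxon 1, Taxon 2, Taxon 7, and Taxon 9 only — synapomorphy for {Taxon 1, Taxon 2, Taxon 7, Taxon 9}.
Most parsimonious ingroup topology: (((Taxon 9,Taxon 7),(Taxon 2,Taxon 1)),Taxon 8).
Taxon 7 and Taxon 9 form a cherry on this tree, so they are sister taxa.

Taxon 9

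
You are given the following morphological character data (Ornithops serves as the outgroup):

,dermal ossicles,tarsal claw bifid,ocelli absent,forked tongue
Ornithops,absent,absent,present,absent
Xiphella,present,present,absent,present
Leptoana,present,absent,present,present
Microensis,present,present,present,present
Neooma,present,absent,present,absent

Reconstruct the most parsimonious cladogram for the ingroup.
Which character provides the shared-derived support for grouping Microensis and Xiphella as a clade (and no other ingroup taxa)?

Character polarity is set by the outgroup: the derived state is whichever differs from the outgroup's state, so for ocelli absent the derived state is 'absent', and for the remaining characters it is 'present'.
All ingroup taxa share the derived state 'present' for dermal ossicles; it defines the ingroup but does not resolve relationships within it.
tarsal claw bifid (derived state 'present') is shared by Microensis and Xiphella — a synapomorphy uniting that clade.
ocelli absent: derived state 'absent' in Xiphella only — an autapomorphy, so it tells us nothing about relationships among taxa.
Only Leptoana, Microensis, and Xiphella show the derived state 'present' for forked tongue, supporting them as a clade.
Most parsimonious ingroup topology: (((Xiphella,Microensis),Leptoana),Neooma).
The clade {Microensis, Xiphella} is supported by tarsal claw bifid: its derived state 'present' occurs in exactly those taxa and in no other taxon (including the outgroup).

tarsal claw bifid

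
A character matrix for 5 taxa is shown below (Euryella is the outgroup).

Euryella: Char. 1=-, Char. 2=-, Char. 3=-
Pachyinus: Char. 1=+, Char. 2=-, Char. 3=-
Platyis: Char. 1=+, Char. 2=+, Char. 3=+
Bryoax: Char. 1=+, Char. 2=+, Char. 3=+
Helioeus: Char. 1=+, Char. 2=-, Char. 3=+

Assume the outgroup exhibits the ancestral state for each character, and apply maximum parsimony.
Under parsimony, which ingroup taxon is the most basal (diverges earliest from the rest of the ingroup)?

Pachyinus

The outgroup has state '-' for every character, so '+' is the derived state throughout.
Char. 1 (derived state '+') is shared by all ingroup taxa — unites the whole ingroup.
Only Bryoax and Platyis show the derived state '+' for Char. 2, supporting them as a clade.
Only Bryoax, Helioeus, and Platyis show the derived state '+' for Char. 3, supporting them as a clade.
Most parsimonious ingroup topology: (Pachyinus,((Platyis,Bryoax),Helioeus)).
Pachyinus is sister to the clade containing all other ingroup taxa, so it is the earliest-diverging (most basal) ingroup lineage.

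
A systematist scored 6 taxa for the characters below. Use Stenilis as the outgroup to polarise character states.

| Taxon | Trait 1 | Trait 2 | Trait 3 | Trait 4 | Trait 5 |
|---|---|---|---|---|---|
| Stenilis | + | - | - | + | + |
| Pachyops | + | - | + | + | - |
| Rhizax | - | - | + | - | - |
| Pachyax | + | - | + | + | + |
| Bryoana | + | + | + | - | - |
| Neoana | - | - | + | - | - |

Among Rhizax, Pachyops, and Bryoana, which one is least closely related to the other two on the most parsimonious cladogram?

Character polarity is set by the outgroup: the derived state is whichever differs from the outgroup's state, so for Trait 1, Trait 4, Trait 5 the derived state is '-', and for the remaining characters it is '+'.
Trait 1: derived state '-' in Neoana and Rhizax only — synapomorphy for {Neoana, Rhizax}.
Trait 2: derived state '+' in Bryoana only — an autapomorphy, so it tells us nothing about relationships among taxa.
Trait 3 (derived state '+') is shared by all ingroup taxa — unites the whole ingroup.
Trait 4 (derived state '-') is shared by Bryoana, Neoana, and Rhizax — a synapomorphy uniting that clade.
Trait 5: derived state '-' in Bryoana, Neoana, Pachyops, and Rhizax only — synapomorphy for {Bryoana, Neoana, Pachyops, Rhizax}.
Most parsimonious ingroup topology: ((Pachyops,((Rhizax,Neoana),Bryoana)),Pachyax).
Rhizax and Bryoana share a more recent common ancestor with each other than either does with Pachyops, so Pachyops is the least closely related of the three.

Pachyops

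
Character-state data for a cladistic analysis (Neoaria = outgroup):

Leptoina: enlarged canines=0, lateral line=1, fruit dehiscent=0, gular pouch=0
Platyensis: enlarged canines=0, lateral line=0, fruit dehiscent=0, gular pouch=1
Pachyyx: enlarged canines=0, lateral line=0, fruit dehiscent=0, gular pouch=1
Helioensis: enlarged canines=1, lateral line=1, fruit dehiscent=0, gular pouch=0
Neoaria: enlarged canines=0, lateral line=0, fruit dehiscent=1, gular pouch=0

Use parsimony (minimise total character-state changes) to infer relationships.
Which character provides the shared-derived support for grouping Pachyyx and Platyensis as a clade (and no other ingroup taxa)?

Character polarity is set by the outgroup: the derived state is whichever differs from the outgroup's state, so for fruit dehiscent the derived state is '0', and for the remaining characters it is '1'.
enlarged canines (derived state '1') is unique to Helioensis (autapomorphy; uninformative for grouping).
lateral line: derived state '1' in Helioensis and Leptoina only — synapomorphy for {Helioensis, Leptoina}.
fruit dehiscent (derived state '0') is shared by all ingroup taxa — unites the whole ingroup.
Only Pachyyx and Platyensis show the derived state '1' for gular pouch, supporting them as a clade.
Most parsimonious ingroup topology: ((Helioensis,Leptoina),(Platyensis,Pachyyx)).
The clade {Pachyyx, Platyensis} is supported by gular pouch: its derived state '1' occurs in exactly those taxa and in no other taxon (including the outgroup).

gular pouch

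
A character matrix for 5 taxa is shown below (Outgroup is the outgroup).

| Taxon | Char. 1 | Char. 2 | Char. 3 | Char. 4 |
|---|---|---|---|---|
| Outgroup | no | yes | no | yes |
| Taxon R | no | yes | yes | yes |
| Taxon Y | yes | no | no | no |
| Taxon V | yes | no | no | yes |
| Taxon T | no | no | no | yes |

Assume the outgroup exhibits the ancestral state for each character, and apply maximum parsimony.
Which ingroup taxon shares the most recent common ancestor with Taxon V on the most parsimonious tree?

Taxon Y

Character polarity is set by the outgroup: the derived state is whichever differs from the outgroup's state, so for Char. 2, Char. 4 the derived state is 'no', and for the remaining characters it is 'yes'.
Char. 1: derived state 'yes' in Taxon V and Taxon Y only — synapomorphy for {Taxon V, Taxon Y}.
Char. 2 (derived state 'no') is shared by Taxon T, Taxon V, and Taxon Y — a synapomorphy uniting that clade.
Char. 3: derived state 'yes' in Taxon R only — an autapomorphy, so it tells us nothing about relationships among taxa.
Char. 4 (derived state 'no') is unique to Taxon Y (autapomorphy; uninformative for grouping).
Most parsimonious ingroup topology: (Taxon R,((Taxon Y,Taxon V),Taxon T)).
Taxon V and Taxon Y form a cherry on this tree, so they are sister taxa.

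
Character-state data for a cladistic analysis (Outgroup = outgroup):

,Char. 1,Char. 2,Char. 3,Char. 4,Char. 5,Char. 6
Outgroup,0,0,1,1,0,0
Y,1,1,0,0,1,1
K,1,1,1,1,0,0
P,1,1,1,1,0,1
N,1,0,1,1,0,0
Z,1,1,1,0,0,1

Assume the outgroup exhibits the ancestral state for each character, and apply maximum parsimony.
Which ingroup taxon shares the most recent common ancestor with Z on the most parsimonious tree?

Y

Character polarity is set by the outgroup: the derived state is whichever differs from the outgroup's state, so for Char. 3, Char. 4 the derived state is '0', and for the remaining characters it is '1'.
Char. 1 (derived state '1') is shared by all ingroup taxa — unites the whole ingroup.
Char. 2 (derived state '1') is shared by K, P, Y, and Z — a synapomorphy uniting that clade.
Char. 3 (derived state '0') is unique to Y (autapomorphy; uninformative for grouping).
Char. 4: derived state '0' in Y and Z only — synapomorphy for {Y, Z}.
Char. 5: derived state '1' in Y only — an autapomorphy, so it tells us nothing about relationships among taxa.
Char. 6 (derived state '1') is shared by P, Y, and Z — a synapomorphy uniting that clade.
Most parsimonious ingroup topology: ((((Y,Z),P),K),N).
Z and Y form a cherry on this tree, so they are sister taxa.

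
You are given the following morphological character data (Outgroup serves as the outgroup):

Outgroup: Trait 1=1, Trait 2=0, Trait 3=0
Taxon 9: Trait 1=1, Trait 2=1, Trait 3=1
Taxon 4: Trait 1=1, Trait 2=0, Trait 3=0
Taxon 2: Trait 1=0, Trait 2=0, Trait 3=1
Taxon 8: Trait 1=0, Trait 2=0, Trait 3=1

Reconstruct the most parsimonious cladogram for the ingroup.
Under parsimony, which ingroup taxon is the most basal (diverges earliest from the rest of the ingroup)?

Taxon 4

Character polarity is set by the outgroup: the derived state is whichever differs from the outgroup's state, so for Trait 1 the derived state is '0', and for the remaining characters it is '1'.
Trait 1 (derived state '0') is shared by Taxon 2 and Taxon 8 — a synapomorphy uniting that clade.
Trait 2 (derived state '1') is unique to Taxon 9 (autapomorphy; uninformative for grouping).
Trait 3 (derived state '1') is shared by Taxon 2, Taxon 8, and Taxon 9 — a synapomorphy uniting that clade.
Most parsimonious ingroup topology: ((Taxon 9,(Taxon 2,Taxon 8)),Taxon 4).
Taxon 4 is sister to the clade containing all other ingroup taxa, so it is the earliest-diverging (most basal) ingroup lineage.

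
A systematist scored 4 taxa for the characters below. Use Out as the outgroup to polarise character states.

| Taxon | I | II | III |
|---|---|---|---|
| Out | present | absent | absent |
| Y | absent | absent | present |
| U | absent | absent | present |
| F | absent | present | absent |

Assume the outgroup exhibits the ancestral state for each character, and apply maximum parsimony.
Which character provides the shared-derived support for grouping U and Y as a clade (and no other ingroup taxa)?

Character polarity is set by the outgroup: the derived state is whichever differs from the outgroup's state, so for I the derived state is 'absent', and for the remaining characters it is 'present'.
All ingroup taxa share the derived state 'absent' for I; it defines the ingroup but does not resolve relationships within it.
II: derived state 'present' in F only — an autapomorphy, so it tells us nothing about relationships among taxa.
III: derived state 'present' in U and Y only — synapomorphy for {U, Y}.
Most parsimonious ingroup topology: ((Y,U),F).
The clade {U, Y} is supported by III: its derived state 'present' occurs in exactly those taxa and in no other taxon (including the outgroup).

III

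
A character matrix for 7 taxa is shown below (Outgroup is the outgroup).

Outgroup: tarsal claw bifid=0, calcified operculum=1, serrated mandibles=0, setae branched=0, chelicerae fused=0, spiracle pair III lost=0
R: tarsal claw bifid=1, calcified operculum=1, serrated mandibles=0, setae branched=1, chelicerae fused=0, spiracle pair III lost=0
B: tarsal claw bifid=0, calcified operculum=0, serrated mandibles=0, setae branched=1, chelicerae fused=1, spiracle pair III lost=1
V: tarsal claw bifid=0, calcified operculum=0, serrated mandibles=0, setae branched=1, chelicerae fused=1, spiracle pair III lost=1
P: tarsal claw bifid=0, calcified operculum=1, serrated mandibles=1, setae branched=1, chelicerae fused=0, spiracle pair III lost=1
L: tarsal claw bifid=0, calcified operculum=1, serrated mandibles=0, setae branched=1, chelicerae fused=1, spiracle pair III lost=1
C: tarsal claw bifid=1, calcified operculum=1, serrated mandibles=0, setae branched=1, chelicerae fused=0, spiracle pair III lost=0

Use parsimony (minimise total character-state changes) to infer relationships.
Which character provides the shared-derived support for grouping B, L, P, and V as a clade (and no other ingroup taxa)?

spiracle pair III lost

Character polarity is set by the outgroup: the derived state is whichever differs from the outgroup's state, so for calcified operculum the derived state is '0', and for the remaining characters it is '1'.
tarsal claw bifid (derived state '1') is shared by C and R — a synapomorphy uniting that clade.
calcified operculum: derived state '0' in B and V only — synapomorphy for {B, V}.
serrated mandibles: derived state '1' in P only — an autapomorphy, so it tells us nothing about relationships among taxa.
All ingroup taxa share the derived state '1' for setae branched; it defines the ingroup but does not resolve relationships within it.
chelicerae fused (derived state '1') is shared by B, L, and V — a synapomorphy uniting that clade.
spiracle pair III lost (derived state '1') is shared by B, L, P, and V — a synapomorphy uniting that clade.
Most parsimonious ingroup topology: ((R,C),(((B,V),L),P)).
The clade {B, L, P, V} is supported by spiracle pair III lost: its derived state '1' occurs in exactly those taxa and in no other taxon (including the outgroup).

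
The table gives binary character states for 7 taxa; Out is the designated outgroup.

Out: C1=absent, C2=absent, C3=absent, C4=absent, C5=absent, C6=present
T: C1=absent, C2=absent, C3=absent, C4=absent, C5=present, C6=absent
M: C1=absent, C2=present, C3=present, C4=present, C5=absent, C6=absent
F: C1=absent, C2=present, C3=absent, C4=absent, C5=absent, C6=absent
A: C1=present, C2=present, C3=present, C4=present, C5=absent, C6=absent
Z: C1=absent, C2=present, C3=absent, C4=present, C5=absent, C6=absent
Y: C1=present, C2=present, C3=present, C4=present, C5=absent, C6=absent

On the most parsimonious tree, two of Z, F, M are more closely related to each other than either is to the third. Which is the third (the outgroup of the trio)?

F

Character polarity is set by the outgroup: the derived state is whichever differs from the outgroup's state, so for C6 the derived state is 'absent', and for the remaining characters it is 'present'.
Only A and Y show the derived state 'present' for C1, supporting them as a clade.
Only A, F, M, Y, and Z show the derived state 'present' for C2, supporting them as a clade.
C3 (derived state 'present') is shared by A, M, and Y — a synapomorphy uniting that clade.
C4: derived state 'present' in A, M, Y, and Z only — synapomorphy for {A, M, Y, Z}.
C5 (derived state 'present') is unique to T (autapomorphy; uninformative for grouping).
C6 (derived state 'absent') is shared by all ingroup taxa — unites the whole ingroup.
Most parsimonious ingroup topology: (T,(((M,(A,Y)),Z),F)).
Z and M share a more recent common ancestor with each other than either does with F, so F is the least closely related of the three.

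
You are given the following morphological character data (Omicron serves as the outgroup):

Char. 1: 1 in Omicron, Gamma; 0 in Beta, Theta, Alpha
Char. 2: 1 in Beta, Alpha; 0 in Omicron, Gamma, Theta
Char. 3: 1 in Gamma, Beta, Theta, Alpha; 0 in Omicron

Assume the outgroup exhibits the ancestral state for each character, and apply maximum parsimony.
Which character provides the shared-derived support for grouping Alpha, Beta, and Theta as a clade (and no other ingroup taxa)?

Char. 1

Character polarity is set by the outgroup: the derived state is whichever differs from the outgroup's state, so for Char. 1 the derived state is '0', and for the remaining characters it is '1'.
Only Alpha, Beta, and Theta show the derived state '0' for Char. 1, supporting them as a clade.
Only Alpha and Beta show the derived state '1' for Char. 2, supporting them as a clade.
Char. 3 (derived state '1') is shared by all ingroup taxa — unites the whole ingroup.
Most parsimonious ingroup topology: (Gamma,((Beta,Alpha),Theta)).
The clade {Alpha, Beta, Theta} is supported by Char. 1: its derived state '0' occurs in exactly those taxa and in no other taxon (including the outgroup).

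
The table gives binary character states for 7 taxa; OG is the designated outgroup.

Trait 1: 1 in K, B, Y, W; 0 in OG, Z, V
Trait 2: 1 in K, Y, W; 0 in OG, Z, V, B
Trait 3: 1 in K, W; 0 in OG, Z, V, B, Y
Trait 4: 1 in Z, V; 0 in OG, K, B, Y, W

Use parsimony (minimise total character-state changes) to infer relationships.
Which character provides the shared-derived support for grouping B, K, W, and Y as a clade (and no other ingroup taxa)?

The outgroup has state '0' for every character, so '1' is the derived state throughout.
Only B, K, W, and Y show the derived state '1' for Trait 1, supporting them as a clade.
Trait 2: derived state '1' in K, W, and Y only — synapomorphy for {K, W, Y}.
Trait 3 (derived state '1') is shared by K and W — a synapomorphy uniting that clade.
Trait 4: derived state '1' in V and Z only — synapomorphy for {V, Z}.
Most parsimonious ingroup topology: ((((K,W),Y),B),(Z,V)).
The clade {B, K, W, Y} is supported by Trait 1: its derived state '1' occurs in exactly those taxa and in no other taxon (including the outgroup).

Trait 1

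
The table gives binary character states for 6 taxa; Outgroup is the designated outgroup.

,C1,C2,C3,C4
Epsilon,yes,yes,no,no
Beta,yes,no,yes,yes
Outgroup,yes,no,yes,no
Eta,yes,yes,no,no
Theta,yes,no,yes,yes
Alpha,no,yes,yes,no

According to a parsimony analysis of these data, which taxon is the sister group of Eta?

Epsilon

Character polarity is set by the outgroup: the derived state is whichever differs from the outgroup's state, so for C1, C3 the derived state is 'no', and for the remaining characters it is 'yes'.
C1 (derived state 'no') is unique to Alpha (autapomorphy; uninformative for grouping).
C2 (derived state 'yes') is shared by Alpha, Epsilon, and Eta — a synapomorphy uniting that clade.
Only Epsilon and Eta show the derived state 'no' for C3, supporting them as a clade.
C4: derived state 'yes' in Beta and Theta only — synapomorphy for {Beta, Theta}.
Most parsimonious ingroup topology: (((Eta,Epsilon),Alpha),(Theta,Beta)).
Eta and Epsilon form a cherry on this tree, so they are sister taxa.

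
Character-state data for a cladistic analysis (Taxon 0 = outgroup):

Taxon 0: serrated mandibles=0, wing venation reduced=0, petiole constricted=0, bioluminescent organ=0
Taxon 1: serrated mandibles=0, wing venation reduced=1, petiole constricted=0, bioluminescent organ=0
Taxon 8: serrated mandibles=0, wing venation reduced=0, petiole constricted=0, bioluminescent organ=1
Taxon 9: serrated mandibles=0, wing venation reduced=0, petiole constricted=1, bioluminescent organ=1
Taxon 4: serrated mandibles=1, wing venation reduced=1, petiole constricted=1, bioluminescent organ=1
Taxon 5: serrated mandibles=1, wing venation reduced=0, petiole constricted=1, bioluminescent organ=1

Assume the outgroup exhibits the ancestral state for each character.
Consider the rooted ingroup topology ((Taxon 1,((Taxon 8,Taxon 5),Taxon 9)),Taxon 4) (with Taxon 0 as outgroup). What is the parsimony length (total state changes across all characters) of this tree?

Map each character onto ((Taxon 1,((Taxon 8,Taxon 5),Taxon 9)),Taxon 4) (rooted by Taxon 0) and count the minimum state changes it requires (Fitch parsimony):
serrated mandibles: 2; wing venation reduced: 2; petiole constricted: 3; bioluminescent organ: 2.
Total tree length = 9.

9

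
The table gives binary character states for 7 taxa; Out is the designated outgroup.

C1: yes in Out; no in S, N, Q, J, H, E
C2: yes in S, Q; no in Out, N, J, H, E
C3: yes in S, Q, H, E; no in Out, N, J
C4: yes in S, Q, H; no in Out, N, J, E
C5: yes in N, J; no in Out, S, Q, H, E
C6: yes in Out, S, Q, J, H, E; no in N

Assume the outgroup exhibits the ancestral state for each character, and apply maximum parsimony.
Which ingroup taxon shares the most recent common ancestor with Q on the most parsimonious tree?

Character polarity is set by the outgroup: the derived state is whichever differs from the outgroup's state, so for C1, C6 the derived state is 'no', and for the remaining characters it is 'yes'.
All ingroup taxa share the derived state 'no' for C1; it defines the ingroup but does not resolve relationships within it.
C2: derived state 'yes' in Q and S only — synapomorphy for {Q, S}.
Only E, H, Q, and S show the derived state 'yes' for C3, supporting them as a clade.
C4 (derived state 'yes') is shared by H, Q, and S — a synapomorphy uniting that clade.
Only J and N show the derived state 'yes' for C5, supporting them as a clade.
C6 (derived state 'no') is unique to N (autapomorphy; uninformative for grouping).
Most parsimonious ingroup topology: ((((S,Q),H),E),(N,J)).
Q and S form a cherry on this tree, so they are sister taxa.

S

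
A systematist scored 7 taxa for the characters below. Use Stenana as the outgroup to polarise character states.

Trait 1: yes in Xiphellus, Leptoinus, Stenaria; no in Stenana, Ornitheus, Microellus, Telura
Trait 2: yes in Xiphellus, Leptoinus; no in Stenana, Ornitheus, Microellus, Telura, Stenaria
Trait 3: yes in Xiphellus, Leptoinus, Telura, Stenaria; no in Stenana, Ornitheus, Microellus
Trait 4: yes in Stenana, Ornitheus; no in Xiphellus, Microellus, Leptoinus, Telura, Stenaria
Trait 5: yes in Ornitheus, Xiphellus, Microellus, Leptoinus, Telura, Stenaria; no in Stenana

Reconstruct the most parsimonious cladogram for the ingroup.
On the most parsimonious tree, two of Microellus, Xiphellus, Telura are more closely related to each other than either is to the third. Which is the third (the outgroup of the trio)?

Microellus

Character polarity is set by the outgroup: the derived state is whichever differs from the outgroup's state, so for Trait 4 the derived state is 'no', and for the remaining characters it is 'yes'.
Only Leptoinus, Stenaria, and Xiphellus show the derived state 'yes' for Trait 1, supporting them as a clade.
Trait 2 (derived state 'yes') is shared by Leptoinus and Xiphellus — a synapomorphy uniting that clade.
Only Leptoinus, Stenaria, Telura, and Xiphellus show the derived state 'yes' for Trait 3, supporting them as a clade.
Only Leptoinus, Microellus, Stenaria, Telura, and Xiphellus show the derived state 'no' for Trait 4, supporting them as a clade.
Trait 5 (derived state 'yes') is shared by all ingroup taxa — unites the whole ingroup.
Most parsimonious ingroup topology: (Ornitheus,((((Xiphellus,Leptoinus),Stenaria),Telura),Microellus)).
Xiphellus and Telura share a more recent common ancestor with each other than either does with Microellus, so Microellus is the least closely related of the three.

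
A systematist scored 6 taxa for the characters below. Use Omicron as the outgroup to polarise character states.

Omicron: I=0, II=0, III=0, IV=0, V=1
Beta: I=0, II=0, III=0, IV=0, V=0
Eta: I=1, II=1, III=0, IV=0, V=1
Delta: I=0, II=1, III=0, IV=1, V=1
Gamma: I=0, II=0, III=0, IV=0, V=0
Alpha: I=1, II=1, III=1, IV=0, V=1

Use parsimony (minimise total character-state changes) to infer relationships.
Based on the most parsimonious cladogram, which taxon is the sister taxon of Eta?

Alpha

Character polarity is set by the outgroup: the derived state is whichever differs from the outgroup's state, so for V the derived state is '0', and for the remaining characters it is '1'.
I (derived state '1') is shared by Alpha and Eta — a synapomorphy uniting that clade.
Only Alpha, Delta, and Eta show the derived state '1' for II, supporting them as a clade.
III (derived state '1') is unique to Alpha (autapomorphy; uninformative for grouping).
IV (derived state '1') is unique to Delta (autapomorphy; uninformative for grouping).
Only Beta and Gamma show the derived state '0' for V, supporting them as a clade.
Most parsimonious ingroup topology: ((Beta,Gamma),((Eta,Alpha),Delta)).
Eta and Alpha form a cherry on this tree, so they are sister taxa.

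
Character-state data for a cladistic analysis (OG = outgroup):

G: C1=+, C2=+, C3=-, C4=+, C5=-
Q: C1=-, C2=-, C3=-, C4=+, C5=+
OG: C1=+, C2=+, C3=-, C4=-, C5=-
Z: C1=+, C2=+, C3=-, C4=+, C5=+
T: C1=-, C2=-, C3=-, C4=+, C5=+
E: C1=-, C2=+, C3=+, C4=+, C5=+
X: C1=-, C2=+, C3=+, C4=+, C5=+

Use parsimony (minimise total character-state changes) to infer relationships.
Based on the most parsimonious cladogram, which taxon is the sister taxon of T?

Character polarity is set by the outgroup: the derived state is whichever differs from the outgroup's state, so for C1, C2 the derived state is '-', and for the remaining characters it is '+'.
C1 (derived state '-') is shared by E, Q, T, and X — a synapomorphy uniting that clade.
C2: derived state '-' in Q and T only — synapomorphy for {Q, T}.
Only E and X show the derived state '+' for C3, supporting them as a clade.
All ingroup taxa share the derived state '+' for C4; it defines the ingroup but does not resolve relationships within it.
C5 (derived state '+') is shared by E, Q, T, X, and Z — a synapomorphy uniting that clade.
Most parsimonious ingroup topology: ((Z,((Q,T),(E,X))),G).
T and Q form a cherry on this tree, so they are sister taxa.

Q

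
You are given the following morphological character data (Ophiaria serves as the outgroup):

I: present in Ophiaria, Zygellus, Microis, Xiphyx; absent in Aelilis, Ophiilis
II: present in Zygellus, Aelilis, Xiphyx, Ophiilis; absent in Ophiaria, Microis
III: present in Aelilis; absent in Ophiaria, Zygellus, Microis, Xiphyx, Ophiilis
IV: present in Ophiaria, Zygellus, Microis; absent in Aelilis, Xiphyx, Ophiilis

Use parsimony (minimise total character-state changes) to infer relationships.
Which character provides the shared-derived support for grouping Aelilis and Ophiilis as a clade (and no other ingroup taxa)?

I

Character polarity is set by the outgroup: the derived state is whichever differs from the outgroup's state, so for I, IV the derived state is 'absent', and for the remaining characters it is 'present'.
I (derived state 'absent') is shared by Aelilis and Ophiilis — a synapomorphy uniting that clade.
Only Aelilis, Ophiilis, Xiphyx, and Zygellus show the derived state 'present' for II, supporting them as a clade.
III: derived state 'present' in Aelilis only — an autapomorphy, so it tells us nothing about relationships among taxa.
IV: derived state 'absent' in Aelilis, Ophiilis, and Xiphyx only — synapomorphy for {Aelilis, Ophiilis, Xiphyx}.
Most parsimonious ingroup topology: ((Zygellus,((Aelilis,Ophiilis),Xiphyx)),Microis).
The clade {Aelilis, Ophiilis} is supported by I: its derived state 'absent' occurs in exactly those taxa and in no other taxon (including the outgroup).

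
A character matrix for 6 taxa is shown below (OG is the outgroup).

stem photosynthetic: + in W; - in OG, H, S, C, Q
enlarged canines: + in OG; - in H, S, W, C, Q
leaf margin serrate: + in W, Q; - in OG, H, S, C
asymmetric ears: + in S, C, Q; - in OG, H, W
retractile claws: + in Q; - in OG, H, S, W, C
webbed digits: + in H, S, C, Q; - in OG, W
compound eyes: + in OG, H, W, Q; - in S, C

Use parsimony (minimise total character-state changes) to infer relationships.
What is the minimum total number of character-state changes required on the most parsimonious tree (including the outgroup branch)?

Character polarity is set by the outgroup: the derived state is whichever differs from the outgroup's state, so for enlarged canines, compound eyes the derived state is '-', and for the remaining characters it is '+'.
stem photosynthetic (derived state '+') is unique to W (autapomorphy; uninformative for grouping).
enlarged canines (derived state '-') is shared by all ingroup taxa — unites the whole ingroup.
leaf margin serrate (state '+') occurs in Q and W but conflicts with the nesting implied by the other characters — most parsimoniously interpreted as homoplasy.
asymmetric ears (derived state '+') is shared by C, Q, and S — a synapomorphy uniting that clade.
retractile claws (derived state '+') is unique to Q (autapomorphy; uninformative for grouping).
Only C, H, Q, and S show the derived state '+' for webbed digits, supporting them as a clade.
Only C and S show the derived state '-' for compound eyes, supporting them as a clade.
Most parsimonious ingroup topology: ((H,((S,C),Q)),W).
Changes per character on this tree: stem photosynthetic: 1; enlarged canines: 1; leaf margin serrate: 2; asymmetric ears: 1; retractile claws: 1; webbed digits: 1; compound eyes: 1.
Total = 8.

8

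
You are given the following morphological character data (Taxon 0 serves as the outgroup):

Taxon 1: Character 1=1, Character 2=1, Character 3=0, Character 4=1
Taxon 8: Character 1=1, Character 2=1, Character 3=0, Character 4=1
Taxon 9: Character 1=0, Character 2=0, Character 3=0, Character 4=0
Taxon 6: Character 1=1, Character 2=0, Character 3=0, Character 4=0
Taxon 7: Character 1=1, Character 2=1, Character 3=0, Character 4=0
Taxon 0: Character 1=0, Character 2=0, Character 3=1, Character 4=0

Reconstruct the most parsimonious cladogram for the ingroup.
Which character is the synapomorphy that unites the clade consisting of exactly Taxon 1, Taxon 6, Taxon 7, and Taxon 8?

Character polarity is set by the outgroup: the derived state is whichever differs from the outgroup's state, so for Character 3 the derived state is '0', and for the remaining characters it is '1'.
Character 1 (derived state '1') is shared by Taxon 1, Taxon 6, Taxon 7, and Taxon 8 — a synapomorphy uniting that clade.
Only Taxon 1, Taxon 7, and Taxon 8 show the derived state '1' for Character 2, supporting them as a clade.
Character 3 (derived state '0') is shared by all ingroup taxa — unites the whole ingroup.
Character 4 (derived state '1') is shared by Taxon 1 and Taxon 8 — a synapomorphy uniting that clade.
Most parsimonious ingroup topology: ((((Taxon 8,Taxon 1),Taxon 7),Taxon 6),Taxon 9).
The clade {Taxon 1, Taxon 6, Taxon 7, Taxon 8} is supported by Character 1: its derived state '1' occurs in exactly those taxa and in no other taxon (including the outgroup).

Character 1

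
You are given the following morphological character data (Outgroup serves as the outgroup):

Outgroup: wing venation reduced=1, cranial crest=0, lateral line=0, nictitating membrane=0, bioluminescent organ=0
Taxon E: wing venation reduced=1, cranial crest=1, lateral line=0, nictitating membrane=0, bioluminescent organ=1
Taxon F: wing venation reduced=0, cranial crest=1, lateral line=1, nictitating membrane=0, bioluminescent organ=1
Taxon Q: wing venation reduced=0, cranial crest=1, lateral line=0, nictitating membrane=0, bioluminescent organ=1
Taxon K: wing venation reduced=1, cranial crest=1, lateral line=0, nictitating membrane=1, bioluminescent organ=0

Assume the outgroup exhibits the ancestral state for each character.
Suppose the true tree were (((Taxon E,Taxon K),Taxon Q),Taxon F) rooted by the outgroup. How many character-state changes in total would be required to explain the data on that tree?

7

Map each character onto (((Taxon E,Taxon K),Taxon Q),Taxon F) (rooted by Outgroup) and count the minimum state changes it requires (Fitch parsimony):
wing venation reduced: 2; cranial crest: 1; lateral line: 1; nictitating membrane: 1; bioluminescent organ: 2.
Total tree length = 7.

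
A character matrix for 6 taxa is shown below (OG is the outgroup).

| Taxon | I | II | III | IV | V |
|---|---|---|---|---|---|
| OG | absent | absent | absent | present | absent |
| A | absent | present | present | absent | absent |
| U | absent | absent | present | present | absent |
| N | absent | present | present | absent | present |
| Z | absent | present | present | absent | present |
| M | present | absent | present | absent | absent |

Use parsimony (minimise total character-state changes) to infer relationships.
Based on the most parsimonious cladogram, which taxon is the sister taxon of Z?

N

Character polarity is set by the outgroup: the derived state is whichever differs from the outgroup's state, so for IV the derived state is 'absent', and for the remaining characters it is 'present'.
I: derived state 'present' in M only — an autapomorphy, so it tells us nothing about relationships among taxa.
II: derived state 'present' in A, N, and Z only — synapomorphy for {A, N, Z}.
III (derived state 'present') is shared by all ingroup taxa — unites the whole ingroup.
Only A, M, N, and Z show the derived state 'absent' for IV, supporting them as a clade.
V: derived state 'present' in N and Z only — synapomorphy for {N, Z}.
Most parsimonious ingroup topology: (((A,(N,Z)),M),U).
Z and N form a cherry on this tree, so they are sister taxa.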